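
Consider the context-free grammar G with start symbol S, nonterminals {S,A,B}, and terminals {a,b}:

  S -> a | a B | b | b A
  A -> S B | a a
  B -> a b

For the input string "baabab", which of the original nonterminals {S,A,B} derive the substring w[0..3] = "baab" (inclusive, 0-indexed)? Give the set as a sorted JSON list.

CNF form of G:
  S -> T0 B | T1 A | a | b
  A -> S B | T0 T0
  B -> T0 T1
  T0 -> a
  T1 -> b

CYK table (by increasing span), restricted to cells inside w[0..3]:
  [0..0]={S,T1}  "b"  orig:{S}
  [1..1]={S,T0}  "a"  orig:{S}
  [2..2]={S,T0}  "a"  orig:{S}
  [3..3]={S,T1}  "b"  orig:{S}
  [0..1]=∅  "ba"
  [1..2]={A}  "aa"
  [2..3]={B}  "ab"
  [0..2]={S}  "baa"
  [1..3]={A,S}  "aab"
  [0..3]={S}  "baab"

Original NTs in T[0,3] deriving "baab": ["S"]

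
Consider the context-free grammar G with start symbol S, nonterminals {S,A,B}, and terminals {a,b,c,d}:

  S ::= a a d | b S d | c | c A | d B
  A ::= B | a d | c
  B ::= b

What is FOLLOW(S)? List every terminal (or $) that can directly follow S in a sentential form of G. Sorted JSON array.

FIRST iteration:
[1]
  A via A→a d: +{a}
  A via A→c: +{c}
  B via B→b: +{b}
  S via S→a a d: +{a}
  S via S→b S d: +{b}
  S via S→c: +{c}
  S via S→d B: +{d}
  FIRST[S]={a,b,c,d}  FIRST[A]={a,c}  FIRST[B]={b}
[2]
  A via A→B: +{b}
  FIRST[S]={a,b,c,d}  FIRST[A]={a,b,c}  FIRST[B]={b}
[3] (stable)
  FIRST[S]={a,b,c,d}  FIRST[A]={a,b,c}  FIRST[B]={b}

Compute FOLLOW by fixpoint:
seed FOLLOW(S) with $
pass 1:
  S→b S d: FOLLOW(S) ⊇ FIRST(d) = {d}; new: +{d}
  S→c A: FOLLOW(A) ⊇ FOLLOW(S) ⊇ {$,d}; new: +{$,d}
  S→d B: FOLLOW(B) ⊇ FOLLOW(S) ⊇ {$,d}; new: +{$,d}
  S: {$,d}  A: {$,d}  B: {$,d}
pass 2: — fixpoint
  S: {$,d}  A: {$,d}  B: {$,d}

FOLLOW(S) = ["$", "d"]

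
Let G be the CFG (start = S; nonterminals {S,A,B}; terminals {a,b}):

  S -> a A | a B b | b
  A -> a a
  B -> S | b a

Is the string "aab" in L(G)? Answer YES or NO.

Convert to CNF:
  S -> T0 A | T0 X3 | b
  A -> T0 T0
  B -> T0 A | T0 X2 | T1 T0 | b
  T0 -> a
  T1 -> b
  X2 -> B T1
  X3 -> B T1

Fill CYK table bottom-up:
  cell(0,0) a: {T0}  orig:{}
  cell(1,1) a: {T0}  orig:{}
  cell(2,2) b: {B,S,T1}  orig:{B,S}
  cell(0,1) aa: {A}
  cell(1,2) ab: ∅
  cell(0,2) aab: ∅

S ∉ T[0,2] ⇒ NO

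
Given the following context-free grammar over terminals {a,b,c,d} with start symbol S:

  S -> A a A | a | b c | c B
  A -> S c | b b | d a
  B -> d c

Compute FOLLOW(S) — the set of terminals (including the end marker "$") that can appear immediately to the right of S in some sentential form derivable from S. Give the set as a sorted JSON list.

FIRST iteration:
[1]
  A via A→b b: +{b}
  A via A→d a: +{d}
  B via B→d c: +{d}
  S via S→A a A: +{b,d}
  S via S→a: +{a}
  S via S→c B: +{c}
  FIRST[S]={a,b,c,d}  FIRST[A]={b,d}  FIRST[B]={d}
[2]
  A via A→S c: +{a,c}
  FIRST[S]={a,b,c,d}  FIRST[A]={a,b,c,d}  FIRST[B]={d}
[3] (stable)
  FIRST[S]={a,b,c,d}  FIRST[A]={a,b,c,d}  FIRST[B]={d}

FOLLOW sets:
FOLLOW(S) := {$}
round 1:
  A→S c: FOLLOW(S) ⊇ FIRST(c) = {c}; new: +{c}
  S→A a A: FOLLOW(A) ⊇ FIRST(a) = {a}; new: +{a}
  S→A a A: FOLLOW(A) ⊇ FOLLOW(S) ⊇ {$,c}; new: +{$,c}
  S→c B: FOLLOW(B) ⊇ FOLLOW(S) ⊇ {$,c}; new: +{$,c}
  FOLLOW[S]={$,c}  FOLLOW[A]={$,a,c}  FOLLOW[B]={$,c}
round 2: (stable)
  FOLLOW[S]={$,c}  FOLLOW[A]={$,a,c}  FOLLOW[B]={$,c}

FOLLOW(S) = ["$", "c"]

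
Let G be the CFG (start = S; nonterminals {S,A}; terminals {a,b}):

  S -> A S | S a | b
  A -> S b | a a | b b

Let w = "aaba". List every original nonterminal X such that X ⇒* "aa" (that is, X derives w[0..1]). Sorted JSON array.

CNF form of G:
  S -> A S | S T1 | b
  A -> S T0 | T0 T0 | T1 T1
  T0 -> b
  T1 -> a

CYK fill — only the sub-triangle for w[0..1]:
  [0..0]={T1}  "a"  orig:{}
  [1..1]={T1}  "a"  orig:{}
  [0..1]={A}  "aa"

Original NTs in T[0,1] deriving "aa": ["A"]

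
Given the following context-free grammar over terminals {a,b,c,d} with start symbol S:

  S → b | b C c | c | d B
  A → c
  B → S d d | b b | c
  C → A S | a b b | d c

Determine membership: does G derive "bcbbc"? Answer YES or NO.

Convert to CNF:
  S -> T0 B | T1 X6 | b | c
  A -> c
  B -> S X4 | T1 T1 | c
  C -> A S | T0 T3 | T2 X5
  T0 -> d
  T1 -> b
  T2 -> a
  T3 -> c
  X4 -> T0 T0
  X5 -> T1 T1
  X6 -> C T3

CYK fill:
  [0..0]={S,T1}  "b"  orig:{S}
  [1..1]={A,B,S,T3}  "c"  orig:{A,B,S}
  [2..2]={S,T1}  "b"  orig:{S}
  [3..3]={S,T1}  "b"  orig:{S}
  [4..4]={A,B,S,T3}  "c"  orig:{A,B,S}
  [0..1]=∅  "bc"
  [1..2]={C}  "cb"
  [2..3]={B,X5}  "bb"  orig:{B}
  [3..4]=∅  "bc"
  [0..2]=∅  "bcb"
  [1..3]=∅  "cbb"
  [2..4]=∅  "bbc"
  [0..3]=∅  "bcbb"
  [1..4]=∅  "cbbc"
  [0..4]=∅  "bcbbc"

S ∉ T[0,4] ⇒ NO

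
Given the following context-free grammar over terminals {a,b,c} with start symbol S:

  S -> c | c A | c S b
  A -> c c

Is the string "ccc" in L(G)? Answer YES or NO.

CNF form of G:
  S -> T0 A | T0 X2 | c
  A -> T0 T0
  T0 -> c
  T1 -> b
  X2 -> S T1

CYK fill:
  [0..0]={S,T0}  "c"  orig:{S}
  [1..1]={S,T0}  "c"  orig:{S}
  [2..2]={S,T0}  "c"  orig:{S}
  [0..1]={A}  "cc"
  [1..2]={A}  "cc"
  [0..2]={S}  "ccc"

S ∈ T[0,2] ⇒ YES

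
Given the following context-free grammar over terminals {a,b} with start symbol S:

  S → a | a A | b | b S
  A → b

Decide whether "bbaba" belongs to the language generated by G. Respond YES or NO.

Convert to CNF:
  S -> T0 A | T1 S | a | b
  A -> b
  T0 -> a
  T1 -> b

CYK fill:
  cell(0,0) b: {A,S,T1}  orig:{A,S}
  cell(1,1) b: {A,S,T1}  orig:{A,S}
  cell(2,2) a: {S,T0}  orig:{S}
  cell(3,3) b: {A,S,T1}  orig:{A,S}
  cell(4,4) a: {S,T0}  orig:{S}
  cell(0,1) bb: {S}
  cell(1,2) ba: {S}
  cell(2,3) ab: {S}
  cell(3,4) ba: {S}
  cell(0,2) bba: {S}
  cell(1,3) bab: {S}
  cell(2,4) aba: ∅
  cell(0,3) bbab: {S}
  cell(1,4) baba: ∅
  cell(0,4) bbaba: ∅

S ∉ T[0,4] ⇒ NO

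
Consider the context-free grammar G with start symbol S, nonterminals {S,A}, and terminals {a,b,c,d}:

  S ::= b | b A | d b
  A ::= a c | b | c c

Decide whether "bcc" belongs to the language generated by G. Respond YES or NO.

CNF form of G:
  S -> T2 A | T3 T2 | b
  A -> T0 T1 | T1 T1 | b
  T0 -> a
  T1 -> c
  T2 -> b
  T3 -> d

CYK table (by increasing span):
  cell(0,0) b: {A,S,T2}  orig:{A,S}
  cell(1,1) c: {T1}  orig:{}
  cell(2,2) c: {T1}  orig:{}
  cell(0,1) bc: ∅
  cell(1,2) cc: {A}
  cell(0,2) bcc: {S}

S ∈ T[0,2] ⇒ YES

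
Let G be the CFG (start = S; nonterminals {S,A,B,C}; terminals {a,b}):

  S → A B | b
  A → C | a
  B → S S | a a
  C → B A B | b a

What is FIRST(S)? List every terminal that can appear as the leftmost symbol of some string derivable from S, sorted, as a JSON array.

FIRST iteration:
iter 1:
  A via A→a: +{a}
  B via B→a a: +{a}
  C via C→B A B: +{a}
  C via C→b a: +{b}
  S via S→A B: +{a}
  S via S→b: +{b}
  FIRST(S)={a,b}  FIRST(A)={a}  FIRST(B)={a}  FIRST(C)={a,b}
iter 2:
  A via A→C: +{b}
  B via B→S S: +{b}
  FIRST(S)={a,b}  FIRST(A)={a,b}  FIRST(B)={a,b}  FIRST(C)={a,b}
iter 3: (no change)
  FIRST(S)={a,b}  FIRST(A)={a,b}  FIRST(B)={a,b}  FIRST(C)={a,b}

FIRST(S) = ["a", "b"]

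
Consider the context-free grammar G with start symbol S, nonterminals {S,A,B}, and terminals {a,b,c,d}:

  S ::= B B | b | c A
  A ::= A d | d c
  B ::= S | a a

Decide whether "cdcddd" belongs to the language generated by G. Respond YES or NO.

Convert to CNF:
  S -> B B | T1 A | b
  A -> A T0 | T0 T1
  B -> B B | T1 A | T2 T2 | b
  T0 -> d
  T1 -> c
  T2 -> a

CYK fill:
  T[0,0] 'c' = {T1}  orig:{}
  T[1,1] 'd' = {T0}  orig:{}
  T[2,2] 'c' = {T1}  orig:{}
  T[3,3] 'd' = {T0}  orig:{}
  T[4,4] 'd' = {T0}  orig:{}
  T[5,5] 'd' = {T0}  orig:{}
  T[0,1] 'cd' = ∅
  T[1,2] 'dc' = {A}
  T[2,3] 'cd' = ∅
  T[3,4] 'dd' = ∅
  T[4,5] 'dd' = ∅
  T[0,2] 'cdc' = {B,S}
  T[1,3] 'dcd' = {A}
  T[2,4] 'cdd' = ∅
  T[3,5] 'ddd' = ∅
  T[0,3] 'cdcd' = {B,S}
  T[1,4] 'dcdd' = {A}
  T[2,5] 'cddd' = ∅
  T[0,4] 'cdcdd' = {B,S}
  T[1,5] 'dcddd' = {A}
  T[0,5] 'cdcddd' = {B,S}

S ∈ T[0,5] ⇒ YES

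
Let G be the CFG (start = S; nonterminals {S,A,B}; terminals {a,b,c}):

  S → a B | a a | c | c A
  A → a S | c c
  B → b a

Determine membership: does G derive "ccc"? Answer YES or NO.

CNF form of G:
  S -> T0 B | T0 T0 | T1 A | c
  A -> T0 S | T1 T1
  B -> T2 T0
  T0 -> a
  T1 -> c
  T2 -> b

Fill CYK table bottom-up:
  T[0,0] 'c' = {S,T1}  orig:{S}
  T[1,1] 'c' = {S,T1}  orig:{S}
  T[2,2] 'c' = {S,T1}  orig:{S}
  T[0,1] 'cc' = {A}
  T[1,2] 'cc' = {A}
  T[0,2] 'ccc' = {S}

S ∈ T[0,2] ⇒ YES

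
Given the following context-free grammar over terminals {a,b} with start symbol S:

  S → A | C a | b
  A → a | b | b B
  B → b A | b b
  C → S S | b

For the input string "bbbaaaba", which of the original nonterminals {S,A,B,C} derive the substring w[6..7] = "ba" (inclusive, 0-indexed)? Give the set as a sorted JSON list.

Convert to CNF:
  S -> C T1 | T0 B | a | b
  A -> T0 B | a | b
  B -> T0 A | T0 T0
  C -> S S | b
  T0 -> b
  T1 -> a

Fill CYK table bottom-up, restricted to cells inside w[6..7]:
  [6..6]={A,C,S,T0}  "b"  orig:{A,C,S}
  [7..7]={A,S,T1}  "a"  orig:{A,S}
  [6..7]={B,C,S}  "ba"

Original NTs in T[6,7] deriving "ba": ["B", "C", "S"]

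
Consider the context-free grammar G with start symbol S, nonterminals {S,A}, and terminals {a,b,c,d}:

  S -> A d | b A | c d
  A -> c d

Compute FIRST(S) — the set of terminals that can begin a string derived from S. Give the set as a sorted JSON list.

FIRST sets, iterate to fixpoint:
[1]
  A via A→c d: +{c}
  S via S→A d: +{c}
  S via S→b A: +{b}
  FIRST(S)={b,c}  FIRST(A)={c}
[2] (stable)
  FIRST(S)={b,c}  FIRST(A)={c}

FIRST(S) = ["b", "c"]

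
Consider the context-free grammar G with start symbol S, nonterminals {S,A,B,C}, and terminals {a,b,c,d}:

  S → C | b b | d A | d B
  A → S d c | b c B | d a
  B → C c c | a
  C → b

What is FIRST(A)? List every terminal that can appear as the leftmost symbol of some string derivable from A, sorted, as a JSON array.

Compute FIRST by fixpoint:
[1]
  A via A→b c B: +{b}
  A via A→d a: +{d}
  B via B→a: +{a}
  C via C→b: +{b}
  S via S→C: +{b}
  S via S→d A: +{d}
  FIRST(S)={b,d}  FIRST(A)={b,d}  FIRST(B)={a}  FIRST(C)={b}
[2]
  B via B→C c c: +{b}
  FIRST(S)={b,d}  FIRST(A)={b,d}  FIRST(B)={a,b}  FIRST(C)={b}
[3] done
  FIRST(S)={b,d}  FIRST(A)={b,d}  FIRST(B)={a,b}  FIRST(C)={b}

FIRST(A) = ["b", "d"]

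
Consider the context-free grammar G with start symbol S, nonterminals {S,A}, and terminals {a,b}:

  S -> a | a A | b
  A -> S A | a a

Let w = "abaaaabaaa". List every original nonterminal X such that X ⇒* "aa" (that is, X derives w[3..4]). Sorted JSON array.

CNF form of G:
  S -> T0 A | a | b
  A -> S A | T0 T0
  T0 -> a

Fill CYK table bottom-up — only the sub-triangle for w[3..4]:
  [3..3]={S,T0}  "a"  orig:{S}
  [4..4]={S,T0}  "a"  orig:{S}
  [3..4]={A}  "aa"

Original NTs in T[3,4] deriving "aa": ["A"]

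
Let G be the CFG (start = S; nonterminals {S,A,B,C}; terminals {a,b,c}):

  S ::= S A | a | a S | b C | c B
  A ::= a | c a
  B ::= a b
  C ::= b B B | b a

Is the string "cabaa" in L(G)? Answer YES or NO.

CNF form of G:
  S -> S A | T0 B | T1 S | T2 C | a
  A -> T0 T1 | a
  B -> T1 T2
  C -> T2 T1 | T2 X3
  T0 -> c
  T1 -> a
  T2 -> b
  X3 -> B B

Fill CYK table bottom-up:
  [0..0]={T0}  "c"  orig:{}
  [1..1]={A,S,T1}  "a"  orig:{A,S}
  [2..2]={T2}  "b"  orig:{}
  [3..3]={A,S,T1}  "a"  orig:{A,S}
  [4..4]={A,S,T1}  "a"  orig:{A,S}
  [0..1]={A}  "ca"
  [1..2]={B}  "ab"
  [2..3]={C}  "ba"
  [3..4]={S}  "aa"
  [0..2]={S}  "cab"
  [1..3]=∅  "aba"
  [2..4]=∅  "baa"
  [0..3]={S}  "caba"
  [1..4]=∅  "abaa"
  [0..4]={S}  "cabaa"

S ∈ T[0,4] ⇒ YES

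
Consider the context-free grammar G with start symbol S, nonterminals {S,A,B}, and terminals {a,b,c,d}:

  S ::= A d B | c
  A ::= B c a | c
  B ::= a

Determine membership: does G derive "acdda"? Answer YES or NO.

CNF form of G:
  S -> A X4 | c
  A -> B X3 | c
  B -> a
  T0 -> c
  T1 -> a
  T2 -> d
  X3 -> T0 T1
  X4 -> T2 B

Fill CYK table bottom-up:
  T[0,0] 'a' = {B,T1}  orig:{B}
  T[1,1] 'c' = {A,S,T0}  orig:{A,S}
  T[2,2] 'd' = {T2}  orig:{}
  T[3,3] 'd' = {T2}  orig:{}
  T[4,4] 'a' = {B,T1}  orig:{B}
  T[0,1] 'ac' = ∅
  T[1,2] 'cd' = ∅
  T[2,3] 'dd' = ∅
  T[3,4] 'da' = {X4}  orig:{}
  T[0,2] 'acd' = ∅
  T[1,3] 'cdd' = ∅
  T[2,4] 'dda' = ∅
  T[0,3] 'acdd' = ∅
  T[1,4] 'cdda' = ∅
  T[0,4] 'acdda' = ∅

S ∉ T[0,4] ⇒ NO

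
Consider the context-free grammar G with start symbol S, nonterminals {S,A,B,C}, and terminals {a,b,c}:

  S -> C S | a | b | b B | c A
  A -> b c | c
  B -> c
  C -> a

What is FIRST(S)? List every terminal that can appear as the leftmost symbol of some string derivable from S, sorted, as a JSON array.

Compute FIRST by fixpoint:
[1]
  A via A→b c: +{b}
  A via A→c: +{c}
  B via B→c: +{c}
  C via C→a: +{a}
  S via S→C S: +{a}
  S via S→b: +{b}
  S via S→c A: +{c}
  S: {a,b,c}  A: {b,c}  B: {c}  C: {a}
[2] (no change)
  S: {a,b,c}  A: {b,c}  B: {c}  C: {a}

FIRST(S) = ["a", "b", "c"]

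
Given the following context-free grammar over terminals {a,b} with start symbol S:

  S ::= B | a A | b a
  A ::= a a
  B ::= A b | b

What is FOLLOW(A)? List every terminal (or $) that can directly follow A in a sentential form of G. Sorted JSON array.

FIRST sets, iterate to fixpoint:
[1]
  A via A→a a: +{a}
  B via B→A b: +{a}
  B via B→b: +{b}
  S via S→B: +{a,b}
  FIRST(S)={a,b}  FIRST(A)={a}  FIRST(B)={a,b}
[2] — fixpoint
  FIRST(S)={a,b}  FIRST(A)={a}  FIRST(B)={a,b}

FOLLOW sets:
seed FOLLOW(S) with $
[1]
  B→A b: FOLLOW(A) ⊇ FIRST(b) = {b}; new: +{b}
  S→B: FOLLOW(B) ⊇ FOLLOW(S) ⊇ {$}; new: +{$}
  S→a A: FOLLOW(A) ⊇ FOLLOW(S) ⊇ {$}; new: +{$}
  FOLLOW[S]={$}  FOLLOW[A]={$,b}  FOLLOW[B]={$}
[2] done
  FOLLOW[S]={$}  FOLLOW[A]={$,b}  FOLLOW[B]={$}

FOLLOW(A) = ["$", "b"]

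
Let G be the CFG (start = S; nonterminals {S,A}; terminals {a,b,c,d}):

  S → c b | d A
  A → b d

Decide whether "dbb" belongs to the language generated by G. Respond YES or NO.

Convert to CNF:
  S -> T1 A | T2 T0
  A -> T0 T1
  T0 -> b
  T1 -> d
  T2 -> c

CYK fill:
  [0..0]={T1}  "d"  orig:{}
  [1..1]={T0}  "b"  orig:{}
  [2..2]={T0}  "b"  orig:{}
  [0..1]=∅  "db"
  [1..2]=∅  "bb"
  [0..2]=∅  "dbb"

S ∉ T[0,2] ⇒ NO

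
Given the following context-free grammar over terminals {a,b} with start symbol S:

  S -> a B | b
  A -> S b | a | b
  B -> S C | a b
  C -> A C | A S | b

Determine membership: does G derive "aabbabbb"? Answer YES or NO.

Convert to CNF:
  S -> T1 B | b
  A -> S T0 | a | b
  B -> S C | T1 T0
  C -> A C | A S | b
  T0 -> b
  T1 -> a

CYK table (by increasing span):
  T[0,0] 'a' = {A,T1}  orig:{A}
  T[1,1] 'a' = {A,T1}  orig:{A}
  T[2,2] 'b' = {A,C,S,T0}  orig:{A,C,S}
  T[3,3] 'b' = {A,C,S,T0}  orig:{A,C,S}
  T[4,4] 'a' = {A,T1}  orig:{A}
  T[5,5] 'b' = {A,C,S,T0}  orig:{A,C,S}
  T[6,6] 'b' = {A,C,S,T0}  orig:{A,C,S}
  T[7,7] 'b' = {A,C,S,T0}  orig:{A,C,S}
  T[0,1] 'aa' = ∅
  T[1,2] 'ab' = {B,C}
  T[2,3] 'bb' = {A,B,C}
  T[3,4] 'ba' = ∅
  T[4,5] 'ab' = {B,C}
  T[5,6] 'bb' = {A,B,C}
  T[6,7] 'bb' = {A,B,C}
  T[0,2] 'aab' = {C,S}
  T[1,3] 'abb' = {C,S}
  T[2,4] 'bba' = ∅
  T[3,5] 'bab' = {B,C}
  T[4,6] 'abb' = {C,S}
  T[5,7] 'bbb' = {B,C}
  T[0,3] 'aabb' = {A,B,C}
  T[1,4] 'abba' = ∅
  T[2,5] 'bbab' = {B,C}
  T[3,6] 'babb' = {B,C}
  T[4,7] 'abbb' = {A,B,C,S}
  T[0,4] 'aabba' = ∅
  T[1,5] 'abbab' = {B,C,S}
  T[2,6] 'bbabb' = {B,C}
  T[3,7] 'babbb' = {B,C}
  T[0,5] 'aabbab' = {B,C,S}
  T[1,6] 'abbabb' = {A,B,C,S}
  T[2,7] 'bbabbb' = {B,C}
  T[0,6] 'aabbabb' = {A,B,C,S}
  T[1,7] 'abbabbb' = {A,B,C,S}
  T[0,7] 'aabbabbb' = {A,B,C,S}

S ∈ T[0,7] ⇒ YES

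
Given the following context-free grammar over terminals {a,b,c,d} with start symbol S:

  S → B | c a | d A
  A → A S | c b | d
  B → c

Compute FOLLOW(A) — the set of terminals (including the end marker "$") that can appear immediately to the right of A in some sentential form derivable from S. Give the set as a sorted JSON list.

Compute FIRST by fixpoint:
[1]
  A via A→c b: +{c}
  A via A→d: +{d}
  B via B→c: +{c}
  S via S→B: +{c}
  S via S→d A: +{d}
  S: {c,d}  A: {c,d}  B: {c}
[2] (no change)
  S: {c,d}  A: {c,d}  B: {c}

Compute FOLLOW by fixpoint:
initialize: $ ∈ FOLLOW(S)
pass 1:
  A→A S: FOLLOW(A) ⊇ FIRST(S) = {c,d}; new: +{c,d}
  A→A S: FOLLOW(S) ⊇ FOLLOW(A) ⊇ {c,d}; new: +{c,d}
  S→B: FOLLOW(B) ⊇ FOLLOW(S) ⊇ {$,c,d}; new: +{$,c,d}
  S→d A: FOLLOW(A) ⊇ FOLLOW(S) ⊇ {$,c,d}; new: +{$}
  FOLLOW[S]={$,c,d}  FOLLOW[A]={$,c,d}  FOLLOW[B]={$,c,d}
pass 2: (no change)
  FOLLOW[S]={$,c,d}  FOLLOW[A]={$,c,d}  FOLLOW[B]={$,c,d}

FOLLOW(A) = ["$", "c", "d"]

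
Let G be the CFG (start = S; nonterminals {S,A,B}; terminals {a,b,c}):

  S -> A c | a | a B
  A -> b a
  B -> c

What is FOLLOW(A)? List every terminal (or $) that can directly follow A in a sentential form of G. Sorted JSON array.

FIRST iteration:
[1]
  A via A→b a: +{b}
  B via B→c: +{c}
  S via S→A c: +{b}
  S via S→a: +{a}
  S: {a,b}  A: {b}  B: {c}
[2] done
  S: {a,b}  A: {b}  B: {c}

FOLLOW iteration:
initialize: $ ∈ FOLLOW(S)
round 1:
  S→A c: FOLLOW(A) ⊇ FIRST(c) = {c}; new: +{c}
  S→a B: FOLLOW(B) ⊇ FOLLOW(S) ⊇ {$}; new: +{$}
  S: {$}  A: {c}  B: {$}
round 2: — fixpoint
  S: {$}  A: {c}  B: {$}

FOLLOW(A) = ["c"]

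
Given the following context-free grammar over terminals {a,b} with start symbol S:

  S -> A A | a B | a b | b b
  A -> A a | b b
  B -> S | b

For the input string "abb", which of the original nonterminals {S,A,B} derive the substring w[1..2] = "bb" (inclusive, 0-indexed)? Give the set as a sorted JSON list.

CNF form of G:
  S -> A A | T0 B | T0 T1 | T1 T1
  A -> A T0 | T1 T1
  B -> A A | T0 B | T0 T1 | T1 T1 | b
  T0 -> a
  T1 -> b

CYK fill — only the sub-triangle for w[1..2]:
  [1..1]={B,T1}  "b"  orig:{B}
  [2..2]={B,T1}  "b"  orig:{B}
  [1..2]={A,B,S}  "bb"

Original NTs in T[1,2] deriving "bb": ["A", "B", "S"]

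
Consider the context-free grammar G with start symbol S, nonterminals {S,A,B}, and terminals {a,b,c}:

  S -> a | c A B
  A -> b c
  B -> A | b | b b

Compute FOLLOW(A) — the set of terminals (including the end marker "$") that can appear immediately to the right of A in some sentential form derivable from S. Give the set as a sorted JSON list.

FIRST iteration:
round 1:
  A via A→b c: +{b}
  B via B→A: +{b}
  S via S→a: +{a}
  S via S→c A B: +{c}
  FIRST(S)={a,c}  FIRST(A)={b}  FIRST(B)={b}
round 2: (stable)
  FIRST(S)={a,c}  FIRST(A)={b}  FIRST(B)={b}

FOLLOW sets:
FOLLOW(S) := {$}
round 1:
  S→c A B: FOLLOW(A) ⊇ FIRST(B) = {b}; new: +{b}
  S→c A B: FOLLOW(B) ⊇ FOLLOW(S) ⊇ {$}; new: +{$}
  FOLLOW[S]={$}  FOLLOW[A]={b}  FOLLOW[B]={$}
round 2:
  B→A: FOLLOW(A) ⊇ FOLLOW(B) ⊇ {$}; new: +{$}
  FOLLOW[S]={$}  FOLLOW[A]={$,b}  FOLLOW[B]={$}
round 3: done
  FOLLOW[S]={$}  FOLLOW[A]={$,b}  FOLLOW[B]={$}

FOLLOW(A) = ["$", "b"]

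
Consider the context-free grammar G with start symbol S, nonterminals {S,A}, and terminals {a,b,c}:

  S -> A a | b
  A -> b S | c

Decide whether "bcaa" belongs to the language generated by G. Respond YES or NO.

Convert to CNF:
  S -> A T1 | b
  A -> T0 S | c
  T0 -> b
  T1 -> a

CYK table (by increasing span):
  cell(0,0) b: {S,T0}  orig:{S}
  cell(1,1) c: {A}
  cell(2,2) a: {T1}  orig:{}
  cell(3,3) a: {T1}  orig:{}
  cell(0,1) bc: ∅
  cell(1,2) ca: {S}
  cell(2,3) aa: ∅
  cell(0,2) bca: {A}
  cell(1,3) caa: ∅
  cell(0,3) bcaa: {S}

S ∈ T[0,3] ⇒ YES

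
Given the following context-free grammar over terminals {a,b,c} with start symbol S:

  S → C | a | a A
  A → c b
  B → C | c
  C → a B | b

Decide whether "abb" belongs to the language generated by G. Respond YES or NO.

Convert to CNF:
  S -> T2 A | T2 B | a | b
  A -> T0 T1
  B -> T2 B | b | c
  C -> T2 B | b
  T0 -> c
  T1 -> b
  T2 -> a

CYK table (by increasing span):
  cell(0,0) a: {S,T2}  orig:{S}
  cell(1,1) b: {B,C,S,T1}  orig:{B,C,S}
  cell(2,2) b: {B,C,S,T1}  orig:{B,C,S}
  cell(0,1) ab: {B,C,S}
  cell(1,2) bb: ∅
  cell(0,2) abb: ∅

S ∉ T[0,2] ⇒ NO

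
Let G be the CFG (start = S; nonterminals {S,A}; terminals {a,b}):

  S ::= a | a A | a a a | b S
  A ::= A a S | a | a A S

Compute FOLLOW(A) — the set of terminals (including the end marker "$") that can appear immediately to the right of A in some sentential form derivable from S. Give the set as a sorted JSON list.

FIRST iteration:
pass 1:
  A via A→a: +{a}
  S via S→a: +{a}
  S via S→b S: +{b}
  FIRST(S)={a,b}  FIRST(A)={a}
pass 2: — fixpoint
  FIRST(S)={a,b}  FIRST(A)={a}

FOLLOW sets:
FOLLOW(S) := {$}
pass 1:
  A→A a S: FOLLOW(A) ⊇ FIRST(a) = {a}; new: +{a}
  A→A a S: FOLLOW(S) ⊇ FOLLOW(A) ⊇ {a}; new: +{a}
  A→a A S: FOLLOW(A) ⊇ FIRST(S) = {a,b}; new: +{b}
  A→a A S: FOLLOW(S) ⊇ FOLLOW(A) ⊇ {a,b}; new: +{b}
  S→a A: FOLLOW(A) ⊇ FOLLOW(S) ⊇ {$,a,b}; new: +{$}
  FOLLOW(S)={$,a,b}  FOLLOW(A)={$,a,b}
pass 2: — fixpoint
  FOLLOW(S)={$,a,b}  FOLLOW(A)={$,a,b}

FOLLOW(A) = ["$", "a", "b"]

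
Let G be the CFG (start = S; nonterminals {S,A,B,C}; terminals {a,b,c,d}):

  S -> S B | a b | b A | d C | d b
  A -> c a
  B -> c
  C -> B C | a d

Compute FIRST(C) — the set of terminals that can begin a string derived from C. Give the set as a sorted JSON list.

Compute FIRST by fixpoint:
[1]
  A via A→c a: +{c}
  B via B→c: +{c}
  C via C→B C: +{c}
  C via C→a d: +{a}
  S via S→a b: +{a}
  S via S→b A: +{b}
  S via S→d C: +{d}
  S: {a,b,d}  A: {c}  B: {c}  C: {a,c}
[2] — fixpoint
  S: {a,b,d}  A: {c}  B: {c}  C: {a,c}

FIRST(C) = ["a", "c"]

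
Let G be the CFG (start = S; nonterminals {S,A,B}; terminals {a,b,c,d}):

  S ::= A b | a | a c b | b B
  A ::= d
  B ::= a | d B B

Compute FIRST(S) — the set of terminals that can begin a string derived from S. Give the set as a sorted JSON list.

FIRST iteration:
pass 1:
  A via A→d: +{d}
  B via B→a: +{a}
  B via B→d B B: +{d}
  S via S→A b: +{d}
  S via S→a: +{a}
  S via S→b B: +{b}
  S: {a,b,d}  A: {d}  B: {a,d}
pass 2: (no change)
  S: {a,b,d}  A: {d}  B: {a,d}

FIRST(S) = ["a", "b", "d"]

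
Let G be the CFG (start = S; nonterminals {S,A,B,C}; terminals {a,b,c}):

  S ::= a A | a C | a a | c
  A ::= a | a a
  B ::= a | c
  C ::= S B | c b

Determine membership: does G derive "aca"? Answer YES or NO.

Convert to CNF:
  S -> T0 A | T0 C | T0 T0 | c
  A -> T0 T0 | a
  B -> a | c
  C -> S B | T1 T2
  T0 -> a
  T1 -> c
  T2 -> b

CYK table (by increasing span):
  T[0,0] 'a' = {A,B,T0}  orig:{A,B}
  T[1,1] 'c' = {B,S,T1}  orig:{B,S}
  T[2,2] 'a' = {A,B,T0}  orig:{A,B}
  T[0,1] 'ac' = ∅
  T[1,2] 'ca' = {C}
  T[0,2] 'aca' = {S}

S ∈ T[0,2] ⇒ YES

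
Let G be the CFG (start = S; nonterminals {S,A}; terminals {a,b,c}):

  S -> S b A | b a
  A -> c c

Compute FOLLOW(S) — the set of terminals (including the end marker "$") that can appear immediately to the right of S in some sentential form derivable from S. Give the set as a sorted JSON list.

Compute FIRST by fixpoint:
round 1:
  A via A→c c: +{c}
  S via S→b a: +{b}
  FIRST(S)={b}  FIRST(A)={c}
round 2: (stable)
  FIRST(S)={b}  FIRST(A)={c}

FOLLOW iteration:
seed FOLLOW(S) with $
pass 1:
  S→S b A: FOLLOW(S) ⊇ FIRST(b) = {b}; new: +{b}
  S→S b A: FOLLOW(A) ⊇ FOLLOW(S) ⊇ {$,b}; new: +{$,b}
  S: {$,b}  A: {$,b}
pass 2: (no change)
  S: {$,b}  A: {$,b}

FOLLOW(S) = ["$", "b"]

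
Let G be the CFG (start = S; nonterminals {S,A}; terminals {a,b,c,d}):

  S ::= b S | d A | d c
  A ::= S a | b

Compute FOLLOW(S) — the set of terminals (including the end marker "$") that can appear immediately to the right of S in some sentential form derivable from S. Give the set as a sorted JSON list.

Compute FIRST by fixpoint:
pass 1:
  A via A→b: +{b}
  S via S→b S: +{b}
  S via S→d A: +{d}
  FIRST(S)={b,d}  FIRST(A)={b}
pass 2:
  A via A→S a: +{d}
  FIRST(S)={b,d}  FIRST(A)={b,d}
pass 3: (no change)
  FIRST(S)={b,d}  FIRST(A)={b,d}

Compute FOLLOW by fixpoint:
initialize: $ ∈ FOLLOW(S)
[1]
  A→S a: FOLLOW(S) ⊇ FIRST(a) = {a}; new: +{a}
  S→d A: FOLLOW(A) ⊇ FOLLOW(S) ⊇ {$,a}; new: +{$,a}
  FOLLOW[S]={$,a}  FOLLOW[A]={$,a}
[2] (stable)
  FOLLOW[S]={$,a}  FOLLOW[A]={$,a}

FOLLOW(S) = ["$", "a"]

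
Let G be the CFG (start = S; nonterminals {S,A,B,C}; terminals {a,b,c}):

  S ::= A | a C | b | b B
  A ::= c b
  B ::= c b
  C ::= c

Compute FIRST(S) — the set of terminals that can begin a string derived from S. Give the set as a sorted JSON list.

FIRST iteration:
iter 1:
  A via A→c b: +{c}
  B via B→c b: +{c}
  C via C→c: +{c}
  S via S→A: +{c}
  S via S→a C: +{a}
  S via S→b: +{b}
  FIRST(S)={a,b,c}  FIRST(A)={c}  FIRST(B)={c}  FIRST(C)={c}
iter 2: — fixpoint
  FIRST(S)={a,b,c}  FIRST(A)={c}  FIRST(B)={c}  FIRST(C)={c}

FIRST(S) = ["a", "b", "c"]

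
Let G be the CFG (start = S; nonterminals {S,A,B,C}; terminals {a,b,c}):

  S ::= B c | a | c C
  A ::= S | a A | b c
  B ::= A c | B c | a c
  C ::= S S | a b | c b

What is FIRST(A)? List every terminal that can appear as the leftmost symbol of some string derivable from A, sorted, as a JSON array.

FIRST iteration:
iter 1:
  A via A→a A: +{a}
  A via A→b c: +{b}
  B via B→A c: +{a,b}
  C via C→a b: +{a}
  C via C→c b: +{c}
  S via S→B c: +{a,b}
  S via S→c C: +{c}
  FIRST(S)={a,b,c}  FIRST(A)={a,b}  FIRST(B)={a,b}  FIRST(C)={a,c}
iter 2:
  A via A→S: +{c}
  B via B→A c: +{c}
  C via C→S S: +{b}
  FIRST(S)={a,b,c}  FIRST(A)={a,b,c}  FIRST(B)={a,b,c}  FIRST(C)={a,b,c}
iter 3: (stable)
  FIRST(S)={a,b,c}  FIRST(A)={a,b,c}  FIRST(B)={a,b,c}  FIRST(C)={a,b,c}

FIRST(A) = ["a", "b", "c"]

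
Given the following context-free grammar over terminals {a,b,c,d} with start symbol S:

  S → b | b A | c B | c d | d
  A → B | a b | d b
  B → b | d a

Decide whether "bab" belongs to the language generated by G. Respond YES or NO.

CNF form of G:
  S -> T1 A | T3 B | T3 T2 | b | d
  A -> T0 T1 | T2 T0 | T2 T1 | b
  B -> T2 T0 | b
  T0 -> a
  T1 -> b
  T2 -> d
  T3 -> c

CYK fill:
  T[0,0] 'b' = {A,B,S,T1}  orig:{A,B,S}
  T[1,1] 'a' = {T0}  orig:{}
  T[2,2] 'b' = {A,B,S,T1}  orig:{A,B,S}
  T[0,1] 'ba' = ∅
  T[1,2] 'ab' = {A}
  T[0,2] 'bab' = {S}

S ∈ T[0,2] ⇒ YES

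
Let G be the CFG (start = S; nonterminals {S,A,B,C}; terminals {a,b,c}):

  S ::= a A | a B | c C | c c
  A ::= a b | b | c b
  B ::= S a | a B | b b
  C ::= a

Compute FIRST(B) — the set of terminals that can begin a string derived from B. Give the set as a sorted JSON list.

FIRST sets, iterate to fixpoint:
pass 1:
  A via A→a b: +{a}
  A via A→b: +{b}
  A via A→c b: +{c}
  B via B→a B: +{a}
  B via B→b b: +{b}
  C via C→a: +{a}
  S via S→a A: +{a}
  S via S→c C: +{c}
  S: {a,c}  A: {a,b,c}  B: {a,b}  C: {a}
pass 2:
  B via B→S a: +{c}
  S: {a,c}  A: {a,b,c}  B: {a,b,c}  C: {a}
pass 3: (no change)
  S: {a,c}  A: {a,b,c}  B: {a,b,c}  C: {a}

FIRST(B) = ["a", "b", "c"]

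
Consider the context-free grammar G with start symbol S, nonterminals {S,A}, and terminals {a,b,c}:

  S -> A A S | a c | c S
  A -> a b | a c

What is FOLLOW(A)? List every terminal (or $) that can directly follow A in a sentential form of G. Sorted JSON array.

FIRST sets, iterate to fixpoint:
pass 1:
  A via A→a b: +{a}
  S via S→A A S: +{a}
  S via S→c S: +{c}
  FIRST[S]={a,c}  FIRST[A]={a}
pass 2: (stable)
  FIRST[S]={a,c}  FIRST[A]={a}

Compute FOLLOW by fixpoint:
seed FOLLOW(S) with $
round 1:
  S→A A S: FOLLOW(A) ⊇ FIRST(A) = {a}; new: +{a}
  S→A A S: FOLLOW(A) ⊇ FIRST(S) = {a,c}; new: +{c}
  S: {$}  A: {a,c}
round 2: (no change)
  S: {$}  A: {a,c}

FOLLOW(A) = ["a", "c"]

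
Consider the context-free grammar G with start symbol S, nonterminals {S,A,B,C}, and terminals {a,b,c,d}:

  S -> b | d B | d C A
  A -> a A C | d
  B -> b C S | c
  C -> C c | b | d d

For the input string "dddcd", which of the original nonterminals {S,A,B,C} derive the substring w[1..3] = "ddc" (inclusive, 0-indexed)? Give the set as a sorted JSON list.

CNF form of G:
  S -> T3 B | T3 X6 | b
  A -> T0 X4 | d
  B -> T1 X5 | c
  C -> C T2 | T3 T3 | b
  T0 -> a
  T1 -> b
  T2 -> c
  T3 -> d
  X4 -> A C
  X5 -> C S
  X6 -> C A

Fill CYK table bottom-up — only the sub-triangle for w[1..3]:
  T[1,1] 'd' = {A,T3}  orig:{A}
  T[2,2] 'd' = {A,T3}  orig:{A}
  T[3,3] 'c' = {B,T2}  orig:{B}
  T[1,2] 'dd' = {C}
  T[2,3] 'dc' = {S}
  T[1,3] 'ddc' = {C}

Original NTs in T[1,3] deriving "ddc": ["C"]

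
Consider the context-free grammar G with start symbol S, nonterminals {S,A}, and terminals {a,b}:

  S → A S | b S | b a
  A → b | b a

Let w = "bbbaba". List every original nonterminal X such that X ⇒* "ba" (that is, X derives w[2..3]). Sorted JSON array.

Convert to CNF:
  S -> A S | T0 S | T0 T1
  A -> T0 T1 | b
  T0 -> b
  T1 -> a

Fill CYK table bottom-up, restricted to cells inside w[2..3]:
  [2..2]={A,T0}  "b"  orig:{A}
  [3..3]={T1}  "a"  orig:{}
  [2..3]={A,S}  "ba"

Original NTs in T[2,3] deriving "ba": ["A", "S"]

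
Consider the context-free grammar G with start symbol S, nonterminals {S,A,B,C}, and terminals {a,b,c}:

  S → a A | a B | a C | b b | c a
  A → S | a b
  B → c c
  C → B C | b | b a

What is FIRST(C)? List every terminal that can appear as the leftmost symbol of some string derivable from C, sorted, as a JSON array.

FIRST iteration:
[1]
  A via A→a b: +{a}
  B via B→c c: +{c}
  C via C→B C: +{c}
  C via C→b: +{b}
  S via S→a A: +{a}
  S via S→b b: +{b}
  S via S→c a: +{c}
  FIRST(S)={a,b,c}  FIRST(A)={a}  FIRST(B)={c}  FIRST(C)={b,c}
[2]
  A via A→S: +{b,c}
  FIRST(S)={a,b,c}  FIRST(A)={a,b,c}  FIRST(B)={c}  FIRST(C)={b,c}
[3] done
  FIRST(S)={a,b,c}  FIRST(A)={a,b,c}  FIRST(B)={c}  FIRST(C)={b,c}

FIRST(C) = ["b", "c"]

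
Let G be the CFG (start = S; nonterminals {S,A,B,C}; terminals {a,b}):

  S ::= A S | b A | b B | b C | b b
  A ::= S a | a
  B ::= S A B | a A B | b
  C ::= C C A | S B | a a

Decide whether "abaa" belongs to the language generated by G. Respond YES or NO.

CNF form of G:
  S -> A S | T1 A | T1 B | T1 C | T1 T1
  A -> S T0 | a
  B -> S X2 | T0 X3 | b
  C -> C X4 | S B | T0 T0
  T0 -> a
  T1 -> b
  X2 -> A B
  X3 -> A B
  X4 -> C A

Fill CYK table bottom-up:
  cell(0,0) a: {A,T0}  orig:{A}
  cell(1,1) b: {B,T1}  orig:{B}
  cell(2,2) a: {A,T0}  orig:{A}
  cell(3,3) a: {A,T0}  orig:{A}
  cell(0,1) ab: {X2,X3}  orig:{}
  cell(1,2) ba: {S}
  cell(2,3) aa: {C}
  cell(0,2) aba: {S}
  cell(1,3) baa: {A,S}
  cell(0,3) abaa: {A,S}

S ∈ T[0,3] ⇒ YES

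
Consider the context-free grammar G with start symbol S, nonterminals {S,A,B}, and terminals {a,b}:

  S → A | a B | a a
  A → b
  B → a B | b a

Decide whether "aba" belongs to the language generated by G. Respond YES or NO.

Convert to CNF:
  S -> T0 B | T0 T0 | b
  A -> b
  B -> T0 B | T1 T0
  T0 -> a
  T1 -> b

Fill CYK table bottom-up:
  cell(0,0) a: {T0}  orig:{}
  cell(1,1) b: {A,S,T1}  orig:{A,S}
  cell(2,2) a: {T0}  orig:{}
  cell(0,1) ab: ∅
  cell(1,2) ba: {B}
  cell(0,2) aba: {B,S}

S ∈ T[0,2] ⇒ YES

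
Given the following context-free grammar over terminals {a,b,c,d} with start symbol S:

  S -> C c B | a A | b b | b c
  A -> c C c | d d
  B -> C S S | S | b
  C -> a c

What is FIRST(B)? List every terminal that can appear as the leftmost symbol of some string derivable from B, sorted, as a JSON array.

Compute FIRST by fixpoint:
pass 1:
  A via A→c C c: +{c}
  A via A→d d: +{d}
  B via B→b: +{b}
  C via C→a c: +{a}
  S via S→C c B: +{a}
  S via S→b b: +{b}
  FIRST[S]={a,b}  FIRST[A]={c,d}  FIRST[B]={b}  FIRST[C]={a}
pass 2:
  B via B→C S S: +{a}
  FIRST[S]={a,b}  FIRST[A]={c,d}  FIRST[B]={a,b}  FIRST[C]={a}
pass 3: (no change)
  FIRST[S]={a,b}  FIRST[A]={c,d}  FIRST[B]={a,b}  FIRST[C]={a}

FIRST(B) = ["a", "b"]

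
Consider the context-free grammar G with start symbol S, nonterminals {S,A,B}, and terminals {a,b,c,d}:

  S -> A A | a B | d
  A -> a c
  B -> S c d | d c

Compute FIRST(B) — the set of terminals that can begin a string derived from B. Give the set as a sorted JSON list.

FIRST sets, iterate to fixpoint:
pass 1:
  A via A→a c: +{a}
  B via B→d c: +{d}
  S via S→A A: +{a}
  S via S→d: +{d}
  FIRST(S)={a,d}  FIRST(A)={a}  FIRST(B)={d}
pass 2:
  B via B→S c d: +{a}
  FIRST(S)={a,d}  FIRST(A)={a}  FIRST(B)={a,d}
pass 3: — fixpoint
  FIRST(S)={a,d}  FIRST(A)={a}  FIRST(B)={a,d}

FIRST(B) = ["a", "d"]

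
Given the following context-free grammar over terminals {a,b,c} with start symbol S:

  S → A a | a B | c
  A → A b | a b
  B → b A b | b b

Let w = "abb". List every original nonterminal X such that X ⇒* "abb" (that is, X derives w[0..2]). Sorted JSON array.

CNF form of G:
  S -> A T1 | T1 B | c
  A -> A T0 | T1 T0
  B -> T0 T0 | T0 X2
  T0 -> b
  T1 -> a
  X2 -> A T0

Fill CYK table bottom-up, restricted to cells inside w[0..2]:
  T[0,0] 'a' = {T1}  orig:{}
  T[1,1] 'b' = {T0}  orig:{}
  T[2,2] 'b' = {T0}  orig:{}
  T[0,1] 'ab' = {A}
  T[1,2] 'bb' = {B}
  T[0,2] 'abb' = {A,S,X2}  orig:{A,S}

Original NTs in T[0,2] deriving "abb": ["A", "S"]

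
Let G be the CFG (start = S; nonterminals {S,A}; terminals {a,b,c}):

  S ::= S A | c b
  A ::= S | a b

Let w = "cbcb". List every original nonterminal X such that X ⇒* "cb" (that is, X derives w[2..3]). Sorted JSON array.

Convert to CNF:
  S -> S A | T2 T1
  A -> S A | T0 T1 | T2 T1
  T0 -> a
  T1 -> b
  T2 -> c

CYK table (by increasing span), restricted to cells inside w[2..3]:
  [2..2]={T2}  "c"  orig:{}
  [3..3]={T1}  "b"  orig:{}
  [2..3]={A,S}  "cb"

Original NTs in T[2,3] deriving "cb": ["A", "S"]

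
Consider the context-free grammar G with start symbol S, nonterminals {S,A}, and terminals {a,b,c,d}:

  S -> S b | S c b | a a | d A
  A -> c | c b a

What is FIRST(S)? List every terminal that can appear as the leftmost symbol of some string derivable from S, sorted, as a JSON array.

FIRST iteration:
[1]
  A via A→c: +{c}
  S via S→a a: +{a}
  S via S→d A: +{d}
  S: {a,d}  A: {c}
[2] — fixpoint
  S: {a,d}  A: {c}

FIRST(S) = ["a", "d"]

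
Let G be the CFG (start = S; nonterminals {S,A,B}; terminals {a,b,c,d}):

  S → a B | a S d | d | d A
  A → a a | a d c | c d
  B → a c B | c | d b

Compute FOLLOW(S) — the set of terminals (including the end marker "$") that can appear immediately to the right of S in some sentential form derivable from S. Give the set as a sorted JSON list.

Compute FIRST by fixpoint:
pass 1:
  A via A→a a: +{a}
  A via A→c d: +{c}
  B via B→a c B: +{a}
  B via B→c: +{c}
  B via B→d b: +{d}
  S via S→a B: +{a}
  S via S→d: +{d}
  FIRST[S]={a,d}  FIRST[A]={a,c}  FIRST[B]={a,c,d}
pass 2: done
  FIRST[S]={a,d}  FIRST[A]={a,c}  FIRST[B]={a,c,d}

FOLLOW iteration:
seed FOLLOW(S) with $
[1]
  S→a B: FOLLOW(B) ⊇ FOLLOW(S) ⊇ {$}; new: +{$}
  S→a S d: FOLLOW(S) ⊇ FIRST(d) = {d}; new: +{d}
  S→d A: FOLLOW(A) ⊇ FOLLOW(S) ⊇ {$,d}; new: +{$,d}
  FOLLOW[S]={$,d}  FOLLOW[A]={$,d}  FOLLOW[B]={$}
[2]
  S→a B: FOLLOW(B) ⊇ FOLLOW(S) ⊇ {$,d}; new: +{d}
  FOLLOW[S]={$,d}  FOLLOW[A]={$,d}  FOLLOW[B]={$,d}
[3] done
  FOLLOW[S]={$,d}  FOLLOW[A]={$,d}  FOLLOW[B]={$,d}

FOLLOW(S) = ["$", "d"]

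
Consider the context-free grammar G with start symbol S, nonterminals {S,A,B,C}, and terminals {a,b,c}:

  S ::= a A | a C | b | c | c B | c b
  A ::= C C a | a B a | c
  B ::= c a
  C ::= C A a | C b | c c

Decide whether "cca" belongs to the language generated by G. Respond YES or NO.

Convert to CNF:
  S -> T0 A | T0 C | T1 B | T1 T2 | b | c
  A -> C X3 | T0 X4 | c
  B -> T1 T0
  C -> C T2 | C X5 | T1 T1
  T0 -> a
  T1 -> c
  T2 -> b
  X3 -> C T0
  X4 -> B T0
  X5 -> A T0

CYK fill:
  cell(0,0) c: {A,S,T1}  orig:{A,S}
  cell(1,1) c: {A,S,T1}  orig:{A,S}
  cell(2,2) a: {T0}  orig:{}
  cell(0,1) cc: {C}
  cell(1,2) ca: {B,X5}  orig:{B}
  cell(0,2) cca: {S,X3}  orig:{S}

S ∈ T[0,2] ⇒ YES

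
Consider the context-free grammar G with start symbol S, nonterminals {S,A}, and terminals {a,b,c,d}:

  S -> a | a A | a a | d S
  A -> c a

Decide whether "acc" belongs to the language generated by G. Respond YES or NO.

CNF form of G:
  S -> T1 A | T1 T1 | T2 S | a
  A -> T0 T1
  T0 -> c
  T1 -> a
  T2 -> d

CYK fill:
  cell(0,0) a: {S,T1}  orig:{S}
  cell(1,1) c: {T0}  orig:{}
  cell(2,2) c: {T0}  orig:{}
  cell(0,1) ac: ∅
  cell(1,2) cc: ∅
  cell(0,2) acc: ∅

S ∉ T[0,2] ⇒ NO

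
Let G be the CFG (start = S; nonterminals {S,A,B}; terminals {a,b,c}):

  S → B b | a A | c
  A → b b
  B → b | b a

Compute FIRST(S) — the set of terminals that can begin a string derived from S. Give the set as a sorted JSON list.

Compute FIRST by fixpoint:
round 1:
  A via A→b b: +{b}
  B via B→b: +{b}
  S via S→B b: +{b}
  S via S→a A: +{a}
  S via S→c: +{c}
  S: {a,b,c}  A: {b}  B: {b}
round 2: — fixpoint
  S: {a,b,c}  A: {b}  B: {b}

FIRST(S) = ["a", "b", "c"]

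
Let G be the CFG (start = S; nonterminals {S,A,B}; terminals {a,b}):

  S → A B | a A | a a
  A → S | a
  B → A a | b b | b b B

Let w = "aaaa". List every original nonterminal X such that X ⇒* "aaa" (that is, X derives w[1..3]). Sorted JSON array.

Convert to CNF:
  S -> A B | T0 A | T0 T0
  A -> A B | T0 A | T0 T0 | a
  B -> A T0 | T1 T1 | T1 X2
  T0 -> a
  T1 -> b
  X2 -> T1 B

Fill CYK table bottom-up, restricted to cells inside w[1..3]:
  T[1,1] 'a' = {A,T0}  orig:{A}
  T[2,2] 'a' = {A,T0}  orig:{A}
  T[3,3] 'a' = {A,T0}  orig:{A}
  T[1,2] 'aa' = {A,B,S}
  T[2,3] 'aa' = {A,B,S}
  T[1,3] 'aaa' = {A,B,S}

Original NTs in T[1,3] deriving "aaa": ["A", "B", "S"]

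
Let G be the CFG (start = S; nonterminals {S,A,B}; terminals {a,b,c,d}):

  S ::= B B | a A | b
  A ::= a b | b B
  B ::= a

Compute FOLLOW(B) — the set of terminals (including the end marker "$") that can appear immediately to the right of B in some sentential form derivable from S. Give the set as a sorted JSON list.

FIRST sets, iterate to fixpoint:
iter 1:
  A via A→a b: +{a}
  A via A→b B: +{b}
  B via B→a: +{a}
  S via S→B B: +{a}
  S via S→b: +{b}
  S: {a,b}  A: {a,b}  B: {a}
iter 2: done
  S: {a,b}  A: {a,b}  B: {a}

Compute FOLLOW by fixpoint:
FOLLOW(S) := {$}
iter 1:
  S→B B: FOLLOW(B) ⊇ FIRST(B) = {a}; new: +{a}
  S→B B: FOLLOW(B) ⊇ FOLLOW(S) ⊇ {$}; new: +{$}
  S→a A: FOLLOW(A) ⊇ FOLLOW(S) ⊇ {$}; new: +{$}
  FOLLOW(S)={$}  FOLLOW(A)={$}  FOLLOW(B)={$,a}
iter 2: (no change)
  FOLLOW(S)={$}  FOLLOW(A)={$}  FOLLOW(B)={$,a}

FOLLOW(B) = ["$", "a"]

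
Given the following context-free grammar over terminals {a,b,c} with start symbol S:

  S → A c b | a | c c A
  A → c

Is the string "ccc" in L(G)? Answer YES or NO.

CNF form of G:
  S -> A X2 | T0 X3 | a
  A -> c
  T0 -> c
  T1 -> b
  X2 -> T0 T1
  X3 -> T0 A

CYK fill:
  T[0,0] 'c' = {A,T0}  orig:{A}
  T[1,1] 'c' = {A,T0}  orig:{A}
  T[2,2] 'c' = {A,T0}  orig:{A}
  T[0,1] 'cc' = {X3}  orig:{}
  T[1,2] 'cc' = {X3}  orig:{}
  T[0,2] 'ccc' = {S}

S ∈ T[0,2] ⇒ YES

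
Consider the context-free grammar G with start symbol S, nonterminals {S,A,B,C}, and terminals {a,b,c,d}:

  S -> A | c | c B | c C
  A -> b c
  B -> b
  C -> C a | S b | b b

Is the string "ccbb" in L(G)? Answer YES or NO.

Convert to CNF:
  S -> T0 T1 | T1 B | T1 C | c
  A -> T0 T1
  B -> b
  C -> C T2 | S T0 | T0 T0
  T0 -> b
  T1 -> c
  T2 -> a

CYK table (by increasing span):
  cell(0,0) c: {S,T1}  orig:{S}
  cell(1,1) c: {S,T1}  orig:{S}
  cell(2,2) b: {B,T0}  orig:{B}
  cell(3,3) b: {B,T0}  orig:{B}
  cell(0,1) cc: ∅
  cell(1,2) cb: {C,S}
  cell(2,3) bb: {C}
  cell(0,2) ccb: {S}
  cell(1,3) cbb: {C,S}
  cell(0,3) ccbb: {C,S}

S ∈ T[0,3] ⇒ YES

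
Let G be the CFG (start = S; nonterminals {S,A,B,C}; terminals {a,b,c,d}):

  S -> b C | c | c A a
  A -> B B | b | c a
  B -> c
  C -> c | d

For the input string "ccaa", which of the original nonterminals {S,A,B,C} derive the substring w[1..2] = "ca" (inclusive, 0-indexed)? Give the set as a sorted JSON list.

Convert to CNF:
  S -> T0 X3 | T2 C | c
  A -> B B | T0 T1 | b
  B -> c
  C -> c | d
  T0 -> c
  T1 -> a
  T2 -> b
  X3 -> A T1

Fill CYK table bottom-up — only the sub-triangle for w[1..2]:
  [1..1]={B,C,S,T0}  "c"  orig:{B,C,S}
  [2..2]={T1}  "a"  orig:{}
  [1..2]={A}  "ca"

Original NTs in T[1,2] deriving "ca": ["A"]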